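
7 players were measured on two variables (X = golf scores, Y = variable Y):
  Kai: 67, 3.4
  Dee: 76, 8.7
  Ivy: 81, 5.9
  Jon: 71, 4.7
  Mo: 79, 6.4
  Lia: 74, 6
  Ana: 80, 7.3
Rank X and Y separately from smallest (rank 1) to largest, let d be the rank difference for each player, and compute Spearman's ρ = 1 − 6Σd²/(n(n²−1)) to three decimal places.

Ranks of variable 1: 1, 4, 7, 2, 5, 3, 6
Ranks of variable 2: 1, 7, 3, 2, 5, 4, 6
d = r₁ − r₂: 0, -3, 4, 0, 0, -1, 0
d²: 0, 9, 16, 0, 0, 1, 0; Σd² = 26
ρ = 1 − 6·26/(7·48) = 1 − 156/336 = 0.536

0.536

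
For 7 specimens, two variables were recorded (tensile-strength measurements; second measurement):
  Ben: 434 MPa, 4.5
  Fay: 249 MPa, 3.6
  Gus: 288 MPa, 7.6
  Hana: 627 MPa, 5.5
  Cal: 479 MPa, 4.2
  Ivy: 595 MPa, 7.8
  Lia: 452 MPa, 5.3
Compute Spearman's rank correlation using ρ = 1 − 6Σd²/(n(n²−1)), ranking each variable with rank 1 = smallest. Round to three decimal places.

Ranks of variable 1: 3, 1, 2, 7, 5, 6, 4
Ranks of variable 2: 3, 1, 6, 5, 2, 7, 4
d = r₁ − r₂: 0, 0, -4, 2, 3, -1, 0
d²: 0, 0, 16, 4, 9, 1, 0; Σd² = 30
ρ = 1 − 6·30/(7·48) = 1 − 180/336 = 0.464

0.464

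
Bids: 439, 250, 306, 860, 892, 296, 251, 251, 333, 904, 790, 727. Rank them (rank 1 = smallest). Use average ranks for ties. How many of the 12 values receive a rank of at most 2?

Sorted (ascending): 250, 251, 251, 296, 306, 333, 439, 727, 790, 860, 892, 904
The 2 values of 251 occupy positions 2–3 → average rank (2+3)/2 = 2.5.
Ranks ≤ 2: {1} → 1 value.

1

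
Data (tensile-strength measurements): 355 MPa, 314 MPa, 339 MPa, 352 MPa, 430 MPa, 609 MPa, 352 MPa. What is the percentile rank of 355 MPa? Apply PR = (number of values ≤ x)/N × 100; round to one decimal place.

N = 7.
Strictly below 355: 4. Equal to 355: 1.
PR = 5/7 × 100 = 71.4

71.4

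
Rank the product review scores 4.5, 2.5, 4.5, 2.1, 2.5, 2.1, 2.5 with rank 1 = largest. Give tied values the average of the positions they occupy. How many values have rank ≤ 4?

Sorted (descending): 4.5, 4.5, 2.5, 2.5, 2.5, 2.1, 2.1
The 2 values of 4.5 occupy positions 1–2 → average rank (1+2)/2 = 1.5.
The 3 values of 2.5 occupy positions 3–5 → average rank 4.
The 2 values of 2.1 occupy positions 6–7 → average rank (6+7)/2 = 6.5.
Ranks ≤ 4: {1.5, 1.5, 4, 4, 4} → 5 values.

5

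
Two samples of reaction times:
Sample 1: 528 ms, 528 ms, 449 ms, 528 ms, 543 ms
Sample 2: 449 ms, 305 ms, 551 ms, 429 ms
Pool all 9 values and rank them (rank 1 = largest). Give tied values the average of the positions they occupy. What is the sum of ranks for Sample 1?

20.5

Sorted (descending): 551, 543, 528, 528, 528, 449, 449, 429, 305
The 3 values of 528 occupy positions 3–5 → average rank 4.
The 2 values of 449 occupy positions 6–7 → average rank (6+7)/2 = 6.5.
Sample 1 values → pooled ranks: 528→4, 528→4, 449→6.5, 528→4, 543→2
Rank sum = 4 + 4 + 6.5 + 4 + 2 = 20.5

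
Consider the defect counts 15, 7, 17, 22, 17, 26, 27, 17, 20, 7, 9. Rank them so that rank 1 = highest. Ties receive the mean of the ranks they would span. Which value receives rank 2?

Sorted (descending): 27, 26, 22, 20, 17, 17, 17, 15, 9, 7, 7
The 3 values of 17 occupy positions 5–7 → average rank 6.
The 2 values of 7 occupy positions 10–11 → average rank (10+11)/2 = 10.5.
Rank 2 → value 26.

26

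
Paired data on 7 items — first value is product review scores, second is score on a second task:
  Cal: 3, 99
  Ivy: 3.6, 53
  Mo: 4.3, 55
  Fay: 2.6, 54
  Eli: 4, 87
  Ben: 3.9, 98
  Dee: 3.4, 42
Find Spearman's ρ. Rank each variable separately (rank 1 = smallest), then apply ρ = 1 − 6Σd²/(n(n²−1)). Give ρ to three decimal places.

0.143

Ranks of variable 1: 2, 4, 7, 1, 6, 5, 3
Ranks of variable 2: 7, 2, 4, 3, 5, 6, 1
d = r₁ − r₂: -5, 2, 3, -2, 1, -1, 2
d²: 25, 4, 9, 4, 1, 1, 4; Σd² = 48
ρ = 1 − 6·48/(7·48) = 1 − 288/336 = 0.143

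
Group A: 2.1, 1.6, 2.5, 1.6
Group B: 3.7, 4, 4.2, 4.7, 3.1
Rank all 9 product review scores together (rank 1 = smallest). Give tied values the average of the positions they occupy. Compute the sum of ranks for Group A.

Sorted (ascending): 1.6, 1.6, 2.1, 2.5, 3.1, 3.7, 4, 4.2, 4.7
The 2 values of 1.6 occupy positions 1–2 → average rank (1+2)/2 = 1.5.
Group A values → pooled ranks: 2.1→3, 1.6→1.5, 2.5→4, 1.6→1.5
Rank sum = 3 + 1.5 + 4 + 1.5 = 10

10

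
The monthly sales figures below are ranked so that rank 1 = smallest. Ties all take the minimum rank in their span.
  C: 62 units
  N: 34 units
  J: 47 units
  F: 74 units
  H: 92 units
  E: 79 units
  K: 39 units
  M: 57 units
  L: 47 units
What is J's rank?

3

Sorted (ascending): 34, 39, 47, 47, 57, 62, 74, 79, 92
The 2 values of 47 occupy positions 3–4 → each gets rank 3.
J has value 47 units → rank 3.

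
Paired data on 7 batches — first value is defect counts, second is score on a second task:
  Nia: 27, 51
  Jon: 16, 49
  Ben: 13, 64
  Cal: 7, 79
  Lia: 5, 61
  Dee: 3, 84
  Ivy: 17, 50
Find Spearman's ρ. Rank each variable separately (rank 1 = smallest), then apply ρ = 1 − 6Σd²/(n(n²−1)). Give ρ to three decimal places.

-0.750

Ranks of variable 1: 7, 5, 4, 3, 2, 1, 6
Ranks of variable 2: 3, 1, 5, 6, 4, 7, 2
d = r₁ − r₂: 4, 4, -1, -3, -2, -6, 4
d²: 16, 16, 1, 9, 4, 36, 16; Σd² = 98
ρ = 1 − 6·98/(7·48) = 1 − 588/336 = -0.750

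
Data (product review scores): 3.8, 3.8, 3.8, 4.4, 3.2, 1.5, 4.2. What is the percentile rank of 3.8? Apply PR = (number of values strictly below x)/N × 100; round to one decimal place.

28.6

N = 7.
Strictly below 3.8: 2. Equal to 3.8: 3.
PR = 2/7 × 100 = 28.6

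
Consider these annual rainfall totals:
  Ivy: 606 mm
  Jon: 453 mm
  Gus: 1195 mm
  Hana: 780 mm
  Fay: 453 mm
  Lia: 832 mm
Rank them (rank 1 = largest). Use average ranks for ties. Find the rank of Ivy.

4

Sorted (descending): 1195, 832, 780, 606, 453, 453
The 2 values of 453 occupy positions 5–6 → average rank (5+6)/2 = 5.5.
Ivy has value 606 mm → rank 4.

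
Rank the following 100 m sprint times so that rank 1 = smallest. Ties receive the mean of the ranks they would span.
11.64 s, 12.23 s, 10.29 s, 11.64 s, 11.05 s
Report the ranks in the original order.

3.5, 5, 1, 3.5, 2

Sorted (ascending): 10.29, 11.05, 11.64, 11.64, 12.23
The 2 values of 11.64 occupy positions 3–4 → average rank (3+4)/2 = 3.5.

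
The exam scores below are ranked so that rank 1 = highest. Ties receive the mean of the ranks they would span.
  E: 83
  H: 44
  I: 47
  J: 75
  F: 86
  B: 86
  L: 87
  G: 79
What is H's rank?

Sorted (descending): 87, 86, 86, 83, 79, 75, 47, 44
The 2 values of 86 occupy positions 2–3 → average rank (2+3)/2 = 2.5.
H has value 44 → rank 8.

8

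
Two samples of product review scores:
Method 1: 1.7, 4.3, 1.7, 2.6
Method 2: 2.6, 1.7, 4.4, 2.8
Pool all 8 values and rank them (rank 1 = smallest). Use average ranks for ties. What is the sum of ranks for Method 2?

Sorted (ascending): 1.7, 1.7, 1.7, 2.6, 2.6, 2.8, 4.3, 4.4
The 3 values of 1.7 occupy positions 1–3 → average rank 2.
The 2 values of 2.6 occupy positions 4–5 → average rank (4+5)/2 = 4.5.
Method 2 values → pooled ranks: 2.6→4.5, 1.7→2, 4.4→8, 2.8→6
Rank sum = 4.5 + 2 + 8 + 6 = 20.5

20.5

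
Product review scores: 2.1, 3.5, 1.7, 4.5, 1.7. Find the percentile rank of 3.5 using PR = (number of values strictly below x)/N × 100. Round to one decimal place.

N = 5.
Strictly below 3.5: 3. Equal to 3.5: 1.
PR = 3/5 × 100 = 60.0

60.0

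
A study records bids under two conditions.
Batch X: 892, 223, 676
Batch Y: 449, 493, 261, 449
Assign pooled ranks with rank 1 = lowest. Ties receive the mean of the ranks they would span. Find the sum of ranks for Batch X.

Sorted (ascending): 223, 261, 449, 449, 493, 676, 892
The 2 values of 449 occupy positions 3–4 → average rank (3+4)/2 = 3.5.
Batch X values → pooled ranks: 892→7, 223→1, 676→6
Rank sum = 7 + 1 + 6 = 14

14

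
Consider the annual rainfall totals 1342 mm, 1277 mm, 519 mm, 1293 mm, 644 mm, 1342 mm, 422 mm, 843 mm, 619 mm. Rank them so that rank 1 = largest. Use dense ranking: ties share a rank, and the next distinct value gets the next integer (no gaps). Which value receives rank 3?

1277

Sorted (descending): 1342, 1342, 1293, 1277, 843, 644, 619, 519, 422
The 2 values of 1342 share dense rank 1.
Remaining distinct values take the next consecutive integers.
Rank 3 → value 1277.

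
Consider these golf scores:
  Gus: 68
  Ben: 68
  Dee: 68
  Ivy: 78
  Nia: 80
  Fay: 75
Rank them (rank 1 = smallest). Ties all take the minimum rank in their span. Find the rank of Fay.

4

Sorted (ascending): 68, 68, 68, 75, 78, 80
The 3 values of 68 occupy positions 1–3 → each gets rank 1.
Fay has value 75 → rank 4.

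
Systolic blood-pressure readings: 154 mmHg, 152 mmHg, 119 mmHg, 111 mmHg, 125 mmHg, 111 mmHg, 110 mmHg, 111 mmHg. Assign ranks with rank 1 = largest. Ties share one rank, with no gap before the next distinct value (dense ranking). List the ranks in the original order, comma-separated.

1, 2, 4, 5, 3, 5, 6, 5

Sorted (descending): 154, 152, 125, 119, 111, 111, 111, 110
The 3 values of 111 share dense rank 5.
Remaining distinct values take the next consecutive integers.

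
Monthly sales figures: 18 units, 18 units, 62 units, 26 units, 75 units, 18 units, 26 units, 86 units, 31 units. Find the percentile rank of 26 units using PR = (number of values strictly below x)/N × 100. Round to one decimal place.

N = 9.
Strictly below 26: 3. Equal to 26: 2.
PR = 3/9 × 100 = 33.3

33.3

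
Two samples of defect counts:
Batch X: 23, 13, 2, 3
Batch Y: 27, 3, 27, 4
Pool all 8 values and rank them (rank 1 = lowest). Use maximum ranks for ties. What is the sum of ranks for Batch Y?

23

Sorted (ascending): 2, 3, 3, 4, 13, 23, 27, 27
The 2 values of 3 occupy positions 2–3 → each gets rank 3.
The 2 values of 27 occupy positions 7–8 → each gets rank 8.
Batch Y values → pooled ranks: 27→8, 3→3, 27→8, 4→4
Rank sum = 8 + 3 + 8 + 4 = 23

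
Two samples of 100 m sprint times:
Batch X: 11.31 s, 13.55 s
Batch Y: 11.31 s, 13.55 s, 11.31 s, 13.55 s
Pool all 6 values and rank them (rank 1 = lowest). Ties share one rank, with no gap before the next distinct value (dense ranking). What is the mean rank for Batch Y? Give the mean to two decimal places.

1.50

Sorted (ascending): 11.31, 11.31, 11.31, 13.55, 13.55, 13.55
The 3 values of 11.31 share dense rank 1.
The 3 values of 13.55 share dense rank 2.
Batch Y values → pooled ranks: 11.31→1, 13.55→2, 11.31→1, 13.55→2
Mean rank = (1 + 2 + 1 + 2) / 4 = 1.50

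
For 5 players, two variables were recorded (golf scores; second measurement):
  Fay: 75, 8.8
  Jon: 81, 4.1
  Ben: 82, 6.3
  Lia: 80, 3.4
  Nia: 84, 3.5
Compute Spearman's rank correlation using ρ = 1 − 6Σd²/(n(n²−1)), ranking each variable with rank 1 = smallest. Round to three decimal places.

Ranks of variable 1: 1, 3, 4, 2, 5
Ranks of variable 2: 5, 3, 4, 1, 2
d = r₁ − r₂: -4, 0, 0, 1, 3
d²: 16, 0, 0, 1, 9; Σd² = 26
ρ = 1 − 6·26/(5·24) = 1 − 156/120 = -0.300

-0.300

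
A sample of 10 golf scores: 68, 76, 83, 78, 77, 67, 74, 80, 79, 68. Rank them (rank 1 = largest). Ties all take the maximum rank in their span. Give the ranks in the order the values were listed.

Sorted (descending): 83, 80, 79, 78, 77, 76, 74, 68, 68, 67
The 2 values of 68 occupy positions 8–9 → each gets rank 9.

9, 6, 1, 4, 5, 10, 7, 2, 3, 9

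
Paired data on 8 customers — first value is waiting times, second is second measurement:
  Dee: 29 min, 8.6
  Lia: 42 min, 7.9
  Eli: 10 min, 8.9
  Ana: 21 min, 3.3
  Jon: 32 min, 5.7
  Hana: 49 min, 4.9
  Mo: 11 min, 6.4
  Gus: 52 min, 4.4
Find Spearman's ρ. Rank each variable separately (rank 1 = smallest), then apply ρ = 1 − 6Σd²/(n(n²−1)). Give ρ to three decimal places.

Ranks of variable 1: 4, 6, 1, 3, 5, 7, 2, 8
Ranks of variable 2: 7, 6, 8, 1, 4, 3, 5, 2
d = r₁ − r₂: -3, 0, -7, 2, 1, 4, -3, 6
d²: 9, 0, 49, 4, 1, 16, 9, 36; Σd² = 124
ρ = 1 − 6·124/(8·63) = 1 − 744/504 = -0.476

-0.476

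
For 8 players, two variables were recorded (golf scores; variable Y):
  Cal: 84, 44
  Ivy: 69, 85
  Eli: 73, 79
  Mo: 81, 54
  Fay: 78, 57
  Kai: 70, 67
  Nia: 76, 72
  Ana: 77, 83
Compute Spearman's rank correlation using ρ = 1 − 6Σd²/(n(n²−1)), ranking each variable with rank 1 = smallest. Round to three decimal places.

-0.786

Ranks of variable 1: 8, 1, 3, 7, 6, 2, 4, 5
Ranks of variable 2: 1, 8, 6, 2, 3, 4, 5, 7
d = r₁ − r₂: 7, -7, -3, 5, 3, -2, -1, -2
d²: 49, 49, 9, 25, 9, 4, 1, 4; Σd² = 150
ρ = 1 − 6·150/(8·63) = 1 − 900/504 = -0.786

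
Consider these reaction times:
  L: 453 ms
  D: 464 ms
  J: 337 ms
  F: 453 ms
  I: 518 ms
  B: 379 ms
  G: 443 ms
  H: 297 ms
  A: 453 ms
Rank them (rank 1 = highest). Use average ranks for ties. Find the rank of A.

Sorted (descending): 518, 464, 453, 453, 453, 443, 379, 337, 297
The 3 values of 453 occupy positions 3–5 → average rank 4.
A has value 453 ms → rank 4.

4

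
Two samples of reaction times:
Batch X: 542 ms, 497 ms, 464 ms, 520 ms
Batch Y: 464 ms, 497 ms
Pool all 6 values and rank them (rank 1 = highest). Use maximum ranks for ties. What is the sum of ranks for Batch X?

Sorted (descending): 542, 520, 497, 497, 464, 464
The 2 values of 497 occupy positions 3–4 → each gets rank 4.
The 2 values of 464 occupy positions 5–6 → each gets rank 6.
Batch X values → pooled ranks: 542→1, 497→4, 464→6, 520→2
Rank sum = 1 + 4 + 6 + 2 = 13

13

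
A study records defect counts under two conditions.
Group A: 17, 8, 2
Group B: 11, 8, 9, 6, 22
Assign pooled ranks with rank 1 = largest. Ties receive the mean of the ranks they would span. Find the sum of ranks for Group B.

20.5

Sorted (descending): 22, 17, 11, 9, 8, 8, 6, 2
The 2 values of 8 occupy positions 5–6 → average rank (5+6)/2 = 5.5.
Group B values → pooled ranks: 11→3, 8→5.5, 9→4, 6→7, 22→1
Rank sum = 3 + 5.5 + 4 + 7 + 1 = 20.5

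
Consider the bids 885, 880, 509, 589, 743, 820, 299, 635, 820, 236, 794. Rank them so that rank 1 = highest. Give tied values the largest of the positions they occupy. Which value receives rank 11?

Sorted (descending): 885, 880, 820, 820, 794, 743, 635, 589, 509, 299, 236
The 2 values of 820 occupy positions 3–4 → each gets rank 4.
Rank 11 → value 236.

236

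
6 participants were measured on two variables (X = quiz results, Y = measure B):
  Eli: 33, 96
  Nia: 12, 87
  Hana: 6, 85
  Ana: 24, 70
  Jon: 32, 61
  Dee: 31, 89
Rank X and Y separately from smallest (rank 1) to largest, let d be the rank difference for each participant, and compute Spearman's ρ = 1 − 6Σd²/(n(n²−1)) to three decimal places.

0.257

Ranks of variable 1: 6, 2, 1, 3, 5, 4
Ranks of variable 2: 6, 4, 3, 2, 1, 5
d = r₁ − r₂: 0, -2, -2, 1, 4, -1
d²: 0, 4, 4, 1, 16, 1; Σd² = 26
ρ = 1 − 6·26/(6·35) = 1 − 156/210 = 0.257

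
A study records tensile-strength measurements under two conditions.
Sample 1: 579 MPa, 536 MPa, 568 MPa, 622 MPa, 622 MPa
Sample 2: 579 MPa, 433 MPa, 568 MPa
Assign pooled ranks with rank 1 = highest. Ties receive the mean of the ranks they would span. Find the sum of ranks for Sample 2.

Sorted (descending): 622, 622, 579, 579, 568, 568, 536, 433
The 2 values of 622 occupy positions 1–2 → average rank (1+2)/2 = 1.5.
The 2 values of 579 occupy positions 3–4 → average rank (3+4)/2 = 3.5.
The 2 values of 568 occupy positions 5–6 → average rank (5+6)/2 = 5.5.
Sample 2 values → pooled ranks: 579→3.5, 433→8, 568→5.5
Rank sum = 3.5 + 8 + 5.5 = 17

17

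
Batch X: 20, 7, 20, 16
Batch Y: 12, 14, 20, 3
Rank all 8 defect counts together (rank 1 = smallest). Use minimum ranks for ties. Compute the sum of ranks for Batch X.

19

Sorted (ascending): 3, 7, 12, 14, 16, 20, 20, 20
The 3 values of 20 occupy positions 6–8 → each gets rank 6.
Batch X values → pooled ranks: 20→6, 7→2, 20→6, 16→5
Rank sum = 6 + 2 + 6 + 5 = 19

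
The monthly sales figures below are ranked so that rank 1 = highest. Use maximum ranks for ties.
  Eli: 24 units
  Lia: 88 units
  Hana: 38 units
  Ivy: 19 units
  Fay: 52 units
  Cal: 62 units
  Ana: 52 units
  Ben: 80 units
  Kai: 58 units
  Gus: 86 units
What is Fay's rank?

Sorted (descending): 88, 86, 80, 62, 58, 52, 52, 38, 24, 19
The 2 values of 52 occupy positions 6–7 → each gets rank 7.
Fay has value 52 units → rank 7.

7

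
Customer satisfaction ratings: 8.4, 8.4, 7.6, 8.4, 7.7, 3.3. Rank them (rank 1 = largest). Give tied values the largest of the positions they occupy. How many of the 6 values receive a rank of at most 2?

Sorted (descending): 8.4, 8.4, 8.4, 7.7, 7.6, 3.3
The 3 values of 8.4 occupy positions 1–3 → each gets rank 3.
Ranks ≤ 2: {} → 0 values.

0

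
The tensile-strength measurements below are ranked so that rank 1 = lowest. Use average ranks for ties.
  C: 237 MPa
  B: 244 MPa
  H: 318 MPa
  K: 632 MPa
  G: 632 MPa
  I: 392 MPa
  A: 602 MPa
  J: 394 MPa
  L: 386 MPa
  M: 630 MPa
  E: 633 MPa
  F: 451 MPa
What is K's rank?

10.5

Sorted (ascending): 237, 244, 318, 386, 392, 394, 451, 602, 630, 632, 632, 633
The 2 values of 632 occupy positions 10–11 → average rank (10+11)/2 = 10.5.
K has value 632 MPa → rank 10.5.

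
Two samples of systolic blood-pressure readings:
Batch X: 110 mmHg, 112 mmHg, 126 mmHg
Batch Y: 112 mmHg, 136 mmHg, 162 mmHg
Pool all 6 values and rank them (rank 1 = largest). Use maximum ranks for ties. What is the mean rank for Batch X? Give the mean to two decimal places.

Sorted (descending): 162, 136, 126, 112, 112, 110
The 2 values of 112 occupy positions 4–5 → each gets rank 5.
Batch X values → pooled ranks: 110→6, 112→5, 126→3
Mean rank = (6 + 5 + 3) / 3 = 4.67

4.67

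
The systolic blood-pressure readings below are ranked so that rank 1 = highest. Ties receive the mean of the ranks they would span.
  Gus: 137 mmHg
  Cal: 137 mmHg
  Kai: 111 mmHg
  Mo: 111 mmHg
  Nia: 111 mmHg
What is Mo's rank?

Sorted (descending): 137, 137, 111, 111, 111
The 2 values of 137 occupy positions 1–2 → average rank (1+2)/2 = 1.5.
The 3 values of 111 occupy positions 3–5 → average rank 4.
Mo has value 111 mmHg → rank 4.

4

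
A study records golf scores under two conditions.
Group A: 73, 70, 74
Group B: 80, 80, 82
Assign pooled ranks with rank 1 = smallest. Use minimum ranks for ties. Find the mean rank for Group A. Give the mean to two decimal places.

2.00

Sorted (ascending): 70, 73, 74, 80, 80, 82
The 2 values of 80 occupy positions 4–5 → each gets rank 4.
Group A values → pooled ranks: 73→2, 70→1, 74→3
Mean rank = (2 + 1 + 3) / 3 = 2.00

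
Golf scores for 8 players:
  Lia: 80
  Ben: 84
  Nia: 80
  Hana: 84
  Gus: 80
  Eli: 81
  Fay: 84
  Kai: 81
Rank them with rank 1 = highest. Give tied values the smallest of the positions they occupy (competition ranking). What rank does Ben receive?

Sorted (descending): 84, 84, 84, 81, 81, 80, 80, 80
The 3 values of 84 occupy positions 1–3 → each gets rank 1.
The 2 values of 81 occupy positions 4–5 → each gets rank 4.
The 3 values of 80 occupy positions 6–8 → each gets rank 6.
Ben has value 84 → rank 1.

1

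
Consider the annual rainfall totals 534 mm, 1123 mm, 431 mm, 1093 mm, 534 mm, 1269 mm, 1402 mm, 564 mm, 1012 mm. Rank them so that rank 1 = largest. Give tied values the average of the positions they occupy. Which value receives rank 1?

Sorted (descending): 1402, 1269, 1123, 1093, 1012, 564, 534, 534, 431
The 2 values of 534 occupy positions 7–8 → average rank (7+8)/2 = 7.5.
Rank 1 → value 1402.

1402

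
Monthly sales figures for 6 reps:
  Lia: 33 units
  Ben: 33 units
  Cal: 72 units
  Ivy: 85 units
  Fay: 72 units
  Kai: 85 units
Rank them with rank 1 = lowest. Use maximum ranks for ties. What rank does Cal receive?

4

Sorted (ascending): 33, 33, 72, 72, 85, 85
The 2 values of 33 occupy positions 1–2 → each gets rank 2.
The 2 values of 72 occupy positions 3–4 → each gets rank 4.
The 2 values of 85 occupy positions 5–6 → each gets rank 6.
Cal has value 72 units → rank 4.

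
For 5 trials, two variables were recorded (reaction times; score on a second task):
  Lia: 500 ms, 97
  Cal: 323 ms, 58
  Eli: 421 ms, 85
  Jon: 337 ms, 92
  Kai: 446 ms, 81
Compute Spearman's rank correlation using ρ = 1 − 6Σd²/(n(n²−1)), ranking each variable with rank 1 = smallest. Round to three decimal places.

Ranks of variable 1: 5, 1, 3, 2, 4
Ranks of variable 2: 5, 1, 3, 4, 2
d = r₁ − r₂: 0, 0, 0, -2, 2
d²: 0, 0, 0, 4, 4; Σd² = 8
ρ = 1 − 6·8/(5·24) = 1 − 48/120 = 0.600

0.600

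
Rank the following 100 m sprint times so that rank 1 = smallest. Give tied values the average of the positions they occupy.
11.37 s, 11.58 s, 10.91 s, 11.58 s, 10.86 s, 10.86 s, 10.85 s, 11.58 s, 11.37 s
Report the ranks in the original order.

5.5, 8, 4, 8, 2.5, 2.5, 1, 8, 5.5

Sorted (ascending): 10.85, 10.86, 10.86, 10.91, 11.37, 11.37, 11.58, 11.58, 11.58
The 2 values of 10.86 occupy positions 2–3 → average rank (2+3)/2 = 2.5.
The 2 values of 11.37 occupy positions 5–6 → average rank (5+6)/2 = 5.5.
The 3 values of 11.58 occupy positions 7–9 → average rank 8.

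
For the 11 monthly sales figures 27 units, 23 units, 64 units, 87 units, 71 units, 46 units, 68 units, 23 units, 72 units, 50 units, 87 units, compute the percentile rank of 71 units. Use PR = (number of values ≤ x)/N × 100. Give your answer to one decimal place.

N = 11.
Strictly below 71: 7. Equal to 71: 1.
PR = 8/11 × 100 = 72.7

72.7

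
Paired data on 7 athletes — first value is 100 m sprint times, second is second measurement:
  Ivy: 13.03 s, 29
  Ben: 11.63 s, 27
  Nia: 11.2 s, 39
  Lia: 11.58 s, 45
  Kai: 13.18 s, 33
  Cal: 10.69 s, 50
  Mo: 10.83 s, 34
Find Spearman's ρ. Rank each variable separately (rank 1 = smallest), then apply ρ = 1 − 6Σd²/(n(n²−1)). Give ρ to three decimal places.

Ranks of variable 1: 6, 5, 3, 4, 7, 1, 2
Ranks of variable 2: 2, 1, 5, 6, 3, 7, 4
d = r₁ − r₂: 4, 4, -2, -2, 4, -6, -2
d²: 16, 16, 4, 4, 16, 36, 4; Σd² = 96
ρ = 1 − 6·96/(7·48) = 1 − 576/336 = -0.714

-0.714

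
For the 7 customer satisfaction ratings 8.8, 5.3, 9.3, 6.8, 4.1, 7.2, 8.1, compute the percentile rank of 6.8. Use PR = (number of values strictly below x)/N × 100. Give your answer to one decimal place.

28.6

N = 7.
Strictly below 6.8: 2. Equal to 6.8: 1.
PR = 2/7 × 100 = 28.6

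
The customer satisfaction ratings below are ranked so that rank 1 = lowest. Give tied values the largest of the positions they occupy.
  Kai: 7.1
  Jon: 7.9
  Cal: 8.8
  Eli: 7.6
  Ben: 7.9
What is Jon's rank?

4

Sorted (ascending): 7.1, 7.6, 7.9, 7.9, 8.8
The 2 values of 7.9 occupy positions 3–4 → each gets rank 4.
Jon has value 7.9 → rank 4.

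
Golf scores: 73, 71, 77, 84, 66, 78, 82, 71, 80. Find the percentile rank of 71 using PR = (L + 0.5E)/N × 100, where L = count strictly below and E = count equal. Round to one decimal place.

22.2

N = 9.
Strictly below 71: 1. Equal to 71: 2.
PR = (1 + 0.5·2)/9 × 100 = 22.2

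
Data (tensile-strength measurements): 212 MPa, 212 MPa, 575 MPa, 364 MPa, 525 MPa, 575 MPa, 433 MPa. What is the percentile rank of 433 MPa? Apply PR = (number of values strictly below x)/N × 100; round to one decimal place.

N = 7.
Strictly below 433: 3. Equal to 433: 1.
PR = 3/7 × 100 = 42.9

42.9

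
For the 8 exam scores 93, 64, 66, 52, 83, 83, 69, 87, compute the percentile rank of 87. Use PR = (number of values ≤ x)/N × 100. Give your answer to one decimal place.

N = 8.
Strictly below 87: 6. Equal to 87: 1.
PR = 7/8 × 100 = 87.5

87.5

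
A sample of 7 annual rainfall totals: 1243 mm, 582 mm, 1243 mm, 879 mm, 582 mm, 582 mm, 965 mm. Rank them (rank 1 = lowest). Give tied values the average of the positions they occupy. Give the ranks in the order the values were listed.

6.5, 2, 6.5, 4, 2, 2, 5

Sorted (ascending): 582, 582, 582, 879, 965, 1243, 1243
The 3 values of 582 occupy positions 1–3 → average rank 2.
The 2 values of 1243 occupy positions 6–7 → average rank (6+7)/2 = 6.5.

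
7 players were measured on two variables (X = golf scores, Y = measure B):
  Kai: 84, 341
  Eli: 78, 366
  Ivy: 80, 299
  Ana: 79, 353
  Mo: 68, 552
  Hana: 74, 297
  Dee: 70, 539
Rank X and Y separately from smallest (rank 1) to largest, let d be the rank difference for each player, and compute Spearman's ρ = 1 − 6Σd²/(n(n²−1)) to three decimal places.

Ranks of variable 1: 7, 4, 6, 5, 1, 3, 2
Ranks of variable 2: 3, 5, 2, 4, 7, 1, 6
d = r₁ − r₂: 4, -1, 4, 1, -6, 2, -4
d²: 16, 1, 16, 1, 36, 4, 16; Σd² = 90
ρ = 1 − 6·90/(7·48) = 1 − 540/336 = -0.607

-0.607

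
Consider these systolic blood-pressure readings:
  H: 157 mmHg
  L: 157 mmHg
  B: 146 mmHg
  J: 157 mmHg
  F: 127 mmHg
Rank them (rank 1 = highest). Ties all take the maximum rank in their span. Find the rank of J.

Sorted (descending): 157, 157, 157, 146, 127
The 3 values of 157 occupy positions 1–3 → each gets rank 3.
J has value 157 mmHg → rank 3.

3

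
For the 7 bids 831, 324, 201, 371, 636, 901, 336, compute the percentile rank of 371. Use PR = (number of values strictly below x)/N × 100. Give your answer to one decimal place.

42.9

N = 7.
Strictly below 371: 3. Equal to 371: 1.
PR = 3/7 × 100 = 42.9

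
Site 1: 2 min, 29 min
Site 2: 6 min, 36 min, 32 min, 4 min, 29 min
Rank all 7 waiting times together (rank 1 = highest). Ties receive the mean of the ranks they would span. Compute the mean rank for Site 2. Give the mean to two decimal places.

Sorted (descending): 36, 32, 29, 29, 6, 4, 2
The 2 values of 29 occupy positions 3–4 → average rank (3+4)/2 = 3.5.
Site 2 values → pooled ranks: 6→5, 36→1, 32→2, 4→6, 29→3.5
Mean rank = (5 + 1 + 2 + 6 + 3.5) / 5 = 3.50

3.50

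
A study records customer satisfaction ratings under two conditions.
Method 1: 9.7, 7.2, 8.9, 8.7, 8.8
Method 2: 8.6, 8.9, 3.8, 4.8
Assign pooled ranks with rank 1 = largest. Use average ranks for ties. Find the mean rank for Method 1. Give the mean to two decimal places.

Sorted (descending): 9.7, 8.9, 8.9, 8.8, 8.7, 8.6, 7.2, 4.8, 3.8
The 2 values of 8.9 occupy positions 2–3 → average rank (2+3)/2 = 2.5.
Method 1 values → pooled ranks: 9.7→1, 7.2→7, 8.9→2.5, 8.7→5, 8.8→4
Mean rank = (1 + 7 + 2.5 + 5 + 4) / 5 = 3.90

3.90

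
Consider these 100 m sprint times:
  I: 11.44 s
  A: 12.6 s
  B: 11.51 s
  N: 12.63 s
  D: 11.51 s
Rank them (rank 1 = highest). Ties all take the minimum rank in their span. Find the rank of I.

5

Sorted (descending): 12.63, 12.6, 11.51, 11.51, 11.44
The 2 values of 11.51 occupy positions 3–4 → each gets rank 3.
I has value 11.44 s → rank 5.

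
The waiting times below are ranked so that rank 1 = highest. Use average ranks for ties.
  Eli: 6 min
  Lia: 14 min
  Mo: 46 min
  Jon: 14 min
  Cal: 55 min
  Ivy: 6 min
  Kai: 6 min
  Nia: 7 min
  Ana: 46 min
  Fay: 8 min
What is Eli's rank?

Sorted (descending): 55, 46, 46, 14, 14, 8, 7, 6, 6, 6
The 2 values of 46 occupy positions 2–3 → average rank (2+3)/2 = 2.5.
The 2 values of 14 occupy positions 4–5 → average rank (4+5)/2 = 4.5.
The 3 values of 6 occupy positions 8–10 → average rank 9.
Eli has value 6 min → rank 9.

9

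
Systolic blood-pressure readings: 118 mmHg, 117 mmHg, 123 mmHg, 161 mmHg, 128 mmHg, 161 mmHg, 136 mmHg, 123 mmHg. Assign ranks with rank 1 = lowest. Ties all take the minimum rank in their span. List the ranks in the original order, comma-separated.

2, 1, 3, 7, 5, 7, 6, 3

Sorted (ascending): 117, 118, 123, 123, 128, 136, 161, 161
The 2 values of 123 occupy positions 3–4 → each gets rank 3.
The 2 values of 161 occupy positions 7–8 → each gets rank 7.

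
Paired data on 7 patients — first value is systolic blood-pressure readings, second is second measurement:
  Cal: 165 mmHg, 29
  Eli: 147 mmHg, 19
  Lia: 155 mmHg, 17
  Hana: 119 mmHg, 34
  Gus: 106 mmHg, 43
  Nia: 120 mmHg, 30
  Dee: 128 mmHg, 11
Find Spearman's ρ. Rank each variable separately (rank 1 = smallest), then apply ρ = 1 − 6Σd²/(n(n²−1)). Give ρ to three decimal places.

-0.679

Ranks of variable 1: 7, 5, 6, 2, 1, 3, 4
Ranks of variable 2: 4, 3, 2, 6, 7, 5, 1
d = r₁ − r₂: 3, 2, 4, -4, -6, -2, 3
d²: 9, 4, 16, 16, 36, 4, 9; Σd² = 94
ρ = 1 − 6·94/(7·48) = 1 − 564/336 = -0.679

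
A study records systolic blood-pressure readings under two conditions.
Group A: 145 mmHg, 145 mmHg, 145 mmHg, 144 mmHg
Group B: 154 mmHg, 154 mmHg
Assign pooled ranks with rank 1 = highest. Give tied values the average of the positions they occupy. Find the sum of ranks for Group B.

3

Sorted (descending): 154, 154, 145, 145, 145, 144
The 2 values of 154 occupy positions 1–2 → average rank (1+2)/2 = 1.5.
The 3 values of 145 occupy positions 3–5 → average rank 4.
Group B values → pooled ranks: 154→1.5, 154→1.5
Rank sum = 1.5 + 1.5 = 3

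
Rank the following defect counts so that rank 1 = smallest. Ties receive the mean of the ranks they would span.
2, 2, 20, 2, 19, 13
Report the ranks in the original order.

2, 2, 6, 2, 5, 4

Sorted (ascending): 2, 2, 2, 13, 19, 20
The 3 values of 2 occupy positions 1–3 → average rank 2.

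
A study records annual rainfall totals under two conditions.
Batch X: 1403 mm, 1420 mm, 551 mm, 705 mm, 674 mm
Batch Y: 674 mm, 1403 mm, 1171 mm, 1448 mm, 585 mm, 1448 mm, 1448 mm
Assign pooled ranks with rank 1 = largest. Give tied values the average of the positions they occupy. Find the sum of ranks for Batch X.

Sorted (descending): 1448, 1448, 1448, 1420, 1403, 1403, 1171, 705, 674, 674, 585, 551
The 3 values of 1448 occupy positions 1–3 → average rank 2.
The 2 values of 1403 occupy positions 5–6 → average rank (5+6)/2 = 5.5.
The 2 values of 674 occupy positions 9–10 → average rank (9+10)/2 = 9.5.
Batch X values → pooled ranks: 1403→5.5, 1420→4, 551→12, 705→8, 674→9.5
Rank sum = 5.5 + 4 + 12 + 8 + 9.5 = 39

39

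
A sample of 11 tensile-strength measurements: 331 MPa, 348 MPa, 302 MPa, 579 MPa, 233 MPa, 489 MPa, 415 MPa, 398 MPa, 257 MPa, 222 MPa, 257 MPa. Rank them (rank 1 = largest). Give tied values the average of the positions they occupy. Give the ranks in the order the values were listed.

6, 5, 7, 1, 10, 2, 3, 4, 8.5, 11, 8.5

Sorted (descending): 579, 489, 415, 398, 348, 331, 302, 257, 257, 233, 222
The 2 values of 257 occupy positions 8–9 → average rank (8+9)/2 = 8.5.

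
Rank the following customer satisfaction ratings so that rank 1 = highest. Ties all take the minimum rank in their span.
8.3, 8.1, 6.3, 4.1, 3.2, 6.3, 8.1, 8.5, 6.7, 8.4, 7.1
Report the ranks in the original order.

3, 4, 8, 10, 11, 8, 4, 1, 7, 2, 6

Sorted (descending): 8.5, 8.4, 8.3, 8.1, 8.1, 7.1, 6.7, 6.3, 6.3, 4.1, 3.2
The 2 values of 8.1 occupy positions 4–5 → each gets rank 4.
The 2 values of 6.3 occupy positions 8–9 → each gets rank 8.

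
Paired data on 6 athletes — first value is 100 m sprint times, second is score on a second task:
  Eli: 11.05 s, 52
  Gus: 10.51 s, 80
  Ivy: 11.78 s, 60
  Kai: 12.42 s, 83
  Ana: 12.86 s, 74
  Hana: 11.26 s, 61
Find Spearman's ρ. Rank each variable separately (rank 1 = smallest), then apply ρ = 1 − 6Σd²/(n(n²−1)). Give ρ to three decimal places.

0.257

Ranks of variable 1: 2, 1, 4, 5, 6, 3
Ranks of variable 2: 1, 5, 2, 6, 4, 3
d = r₁ − r₂: 1, -4, 2, -1, 2, 0
d²: 1, 16, 4, 1, 4, 0; Σd² = 26
ρ = 1 − 6·26/(6·35) = 1 − 156/210 = 0.257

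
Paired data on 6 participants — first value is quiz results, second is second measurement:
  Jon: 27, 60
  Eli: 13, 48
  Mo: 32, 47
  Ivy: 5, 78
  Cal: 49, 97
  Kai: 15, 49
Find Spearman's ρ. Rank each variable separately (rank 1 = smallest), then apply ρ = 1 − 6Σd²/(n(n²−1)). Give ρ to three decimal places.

0.086

Ranks of variable 1: 4, 2, 5, 1, 6, 3
Ranks of variable 2: 4, 2, 1, 5, 6, 3
d = r₁ − r₂: 0, 0, 4, -4, 0, 0
d²: 0, 0, 16, 16, 0, 0; Σd² = 32
ρ = 1 − 6·32/(6·35) = 1 − 192/210 = 0.086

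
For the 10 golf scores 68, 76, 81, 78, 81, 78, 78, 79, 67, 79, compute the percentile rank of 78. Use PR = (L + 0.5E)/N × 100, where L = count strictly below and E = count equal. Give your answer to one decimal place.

45.0

N = 10.
Strictly below 78: 3. Equal to 78: 3.
PR = (3 + 0.5·3)/10 × 100 = 45.0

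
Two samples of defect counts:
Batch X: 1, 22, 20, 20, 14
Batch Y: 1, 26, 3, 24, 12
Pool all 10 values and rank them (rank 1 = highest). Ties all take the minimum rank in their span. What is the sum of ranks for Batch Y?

Sorted (descending): 26, 24, 22, 20, 20, 14, 12, 3, 1, 1
The 2 values of 20 occupy positions 4–5 → each gets rank 4.
The 2 values of 1 occupy positions 9–10 → each gets rank 9.
Batch Y values → pooled ranks: 1→9, 26→1, 3→8, 24→2, 12→7
Rank sum = 9 + 1 + 8 + 2 + 7 = 27

27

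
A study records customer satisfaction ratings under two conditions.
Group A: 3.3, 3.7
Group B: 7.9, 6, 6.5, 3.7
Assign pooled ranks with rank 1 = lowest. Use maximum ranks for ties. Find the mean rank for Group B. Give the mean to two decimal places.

Sorted (ascending): 3.3, 3.7, 3.7, 6, 6.5, 7.9
The 2 values of 3.7 occupy positions 2–3 → each gets rank 3.
Group B values → pooled ranks: 7.9→6, 6→4, 6.5→5, 3.7→3
Mean rank = (6 + 4 + 5 + 3) / 4 = 4.50

4.50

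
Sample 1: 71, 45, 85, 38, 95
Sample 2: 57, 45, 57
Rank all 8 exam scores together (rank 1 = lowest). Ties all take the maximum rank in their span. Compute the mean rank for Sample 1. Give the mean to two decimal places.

5.00

Sorted (ascending): 38, 45, 45, 57, 57, 71, 85, 95
The 2 values of 45 occupy positions 2–3 → each gets rank 3.
The 2 values of 57 occupy positions 4–5 → each gets rank 5.
Sample 1 values → pooled ranks: 71→6, 45→3, 85→7, 38→1, 95→8
Mean rank = (6 + 3 + 7 + 1 + 8) / 5 = 5.00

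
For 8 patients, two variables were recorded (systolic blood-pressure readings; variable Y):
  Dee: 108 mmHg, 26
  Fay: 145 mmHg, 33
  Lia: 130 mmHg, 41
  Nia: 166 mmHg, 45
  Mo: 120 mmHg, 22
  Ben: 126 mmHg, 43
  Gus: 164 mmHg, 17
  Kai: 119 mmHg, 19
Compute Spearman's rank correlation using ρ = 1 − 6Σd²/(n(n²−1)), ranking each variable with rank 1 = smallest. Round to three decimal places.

0.333

Ranks of variable 1: 1, 6, 5, 8, 3, 4, 7, 2
Ranks of variable 2: 4, 5, 6, 8, 3, 7, 1, 2
d = r₁ − r₂: -3, 1, -1, 0, 0, -3, 6, 0
d²: 9, 1, 1, 0, 0, 9, 36, 0; Σd² = 56
ρ = 1 − 6·56/(8·63) = 1 − 336/504 = 0.333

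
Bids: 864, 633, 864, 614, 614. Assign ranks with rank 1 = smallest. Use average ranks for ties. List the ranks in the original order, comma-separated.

4.5, 3, 4.5, 1.5, 1.5

Sorted (ascending): 614, 614, 633, 864, 864
The 2 values of 614 occupy positions 1–2 → average rank (1+2)/2 = 1.5.
The 2 values of 864 occupy positions 4–5 → average rank (4+5)/2 = 4.5.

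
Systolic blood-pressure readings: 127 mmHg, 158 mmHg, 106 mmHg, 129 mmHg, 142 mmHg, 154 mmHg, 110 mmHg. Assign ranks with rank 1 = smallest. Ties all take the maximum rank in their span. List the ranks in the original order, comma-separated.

Sorted (ascending): 106, 110, 127, 129, 142, 154, 158
No ties — each value takes its position as its rank.

3, 7, 1, 4, 5, 6, 2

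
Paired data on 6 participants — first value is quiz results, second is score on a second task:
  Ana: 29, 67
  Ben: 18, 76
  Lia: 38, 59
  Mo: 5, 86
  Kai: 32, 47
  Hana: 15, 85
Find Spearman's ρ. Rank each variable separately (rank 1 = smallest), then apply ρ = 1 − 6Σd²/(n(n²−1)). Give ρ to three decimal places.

Ranks of variable 1: 4, 3, 6, 1, 5, 2
Ranks of variable 2: 3, 4, 2, 6, 1, 5
d = r₁ − r₂: 1, -1, 4, -5, 4, -3
d²: 1, 1, 16, 25, 16, 9; Σd² = 68
ρ = 1 − 6·68/(6·35) = 1 − 408/210 = -0.943

-0.943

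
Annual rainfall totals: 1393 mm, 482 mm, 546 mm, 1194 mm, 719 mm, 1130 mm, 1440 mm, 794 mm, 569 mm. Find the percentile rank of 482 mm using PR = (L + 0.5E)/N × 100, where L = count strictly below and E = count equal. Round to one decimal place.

N = 9.
Strictly below 482: 0. Equal to 482: 1.
PR = (0 + 0.5·1)/9 × 100 = 5.6

5.6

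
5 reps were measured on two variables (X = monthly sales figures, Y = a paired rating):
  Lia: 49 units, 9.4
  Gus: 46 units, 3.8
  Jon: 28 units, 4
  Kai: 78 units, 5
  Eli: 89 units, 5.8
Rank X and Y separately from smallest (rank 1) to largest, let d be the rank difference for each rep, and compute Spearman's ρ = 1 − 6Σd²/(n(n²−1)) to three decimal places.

0.600

Ranks of variable 1: 3, 2, 1, 4, 5
Ranks of variable 2: 5, 1, 2, 3, 4
d = r₁ − r₂: -2, 1, -1, 1, 1
d²: 4, 1, 1, 1, 1; Σd² = 8
ρ = 1 − 6·8/(5·24) = 1 − 48/120 = 0.600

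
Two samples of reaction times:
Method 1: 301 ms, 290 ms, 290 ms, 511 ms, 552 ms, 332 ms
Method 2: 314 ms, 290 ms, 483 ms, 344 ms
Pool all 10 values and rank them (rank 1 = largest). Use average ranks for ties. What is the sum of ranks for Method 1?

33

Sorted (descending): 552, 511, 483, 344, 332, 314, 301, 290, 290, 290
The 3 values of 290 occupy positions 8–10 → average rank 9.
Method 1 values → pooled ranks: 301→7, 290→9, 290→9, 511→2, 552→1, 332→5
Rank sum = 7 + 9 + 9 + 2 + 1 + 5 = 33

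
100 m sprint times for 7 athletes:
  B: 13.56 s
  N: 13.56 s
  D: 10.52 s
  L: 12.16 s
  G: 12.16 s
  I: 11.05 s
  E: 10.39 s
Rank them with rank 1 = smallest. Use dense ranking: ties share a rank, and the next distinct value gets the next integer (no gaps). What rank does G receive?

4

Sorted (ascending): 10.39, 10.52, 11.05, 12.16, 12.16, 13.56, 13.56
The 2 values of 12.16 share dense rank 4.
The 2 values of 13.56 share dense rank 5.
Remaining distinct values take the next consecutive integers.
G has value 12.16 s → rank 4.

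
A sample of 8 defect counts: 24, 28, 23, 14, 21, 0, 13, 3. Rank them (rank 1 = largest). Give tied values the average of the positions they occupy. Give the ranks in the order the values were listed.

Sorted (descending): 28, 24, 23, 21, 14, 13, 3, 0
No ties — each value takes its position as its rank.

2, 1, 3, 5, 4, 8, 6, 7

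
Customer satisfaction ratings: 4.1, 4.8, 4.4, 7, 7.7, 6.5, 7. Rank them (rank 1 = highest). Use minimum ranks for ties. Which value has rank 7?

4.1

Sorted (descending): 7.7, 7, 7, 6.5, 4.8, 4.4, 4.1
The 2 values of 7 occupy positions 2–3 → each gets rank 2.
Rank 7 → value 4.1.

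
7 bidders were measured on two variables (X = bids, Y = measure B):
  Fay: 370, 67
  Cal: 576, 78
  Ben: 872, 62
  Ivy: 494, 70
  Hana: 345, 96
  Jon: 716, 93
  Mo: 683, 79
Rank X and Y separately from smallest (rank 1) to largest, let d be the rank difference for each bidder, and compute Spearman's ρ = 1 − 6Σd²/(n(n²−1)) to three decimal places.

Ranks of variable 1: 2, 4, 7, 3, 1, 6, 5
Ranks of variable 2: 2, 4, 1, 3, 7, 6, 5
d = r₁ − r₂: 0, 0, 6, 0, -6, 0, 0
d²: 0, 0, 36, 0, 36, 0, 0; Σd² = 72
ρ = 1 − 6·72/(7·48) = 1 − 432/336 = -0.286

-0.286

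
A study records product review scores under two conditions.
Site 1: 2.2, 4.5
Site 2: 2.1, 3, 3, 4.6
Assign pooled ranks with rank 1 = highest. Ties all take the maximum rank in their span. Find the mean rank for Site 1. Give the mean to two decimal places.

Sorted (descending): 4.6, 4.5, 3, 3, 2.2, 2.1
The 2 values of 3 occupy positions 3–4 → each gets rank 4.
Site 1 values → pooled ranks: 2.2→5, 4.5→2
Mean rank = (5 + 2) / 2 = 3.50

3.50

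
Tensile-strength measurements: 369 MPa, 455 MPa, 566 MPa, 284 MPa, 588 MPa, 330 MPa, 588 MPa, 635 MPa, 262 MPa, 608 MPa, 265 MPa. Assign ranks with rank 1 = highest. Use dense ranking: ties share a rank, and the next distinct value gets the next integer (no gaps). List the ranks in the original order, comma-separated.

6, 5, 4, 8, 3, 7, 3, 1, 10, 2, 9

Sorted (descending): 635, 608, 588, 588, 566, 455, 369, 330, 284, 265, 262
The 2 values of 588 share dense rank 3.
Remaining distinct values take the next consecutive integers.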